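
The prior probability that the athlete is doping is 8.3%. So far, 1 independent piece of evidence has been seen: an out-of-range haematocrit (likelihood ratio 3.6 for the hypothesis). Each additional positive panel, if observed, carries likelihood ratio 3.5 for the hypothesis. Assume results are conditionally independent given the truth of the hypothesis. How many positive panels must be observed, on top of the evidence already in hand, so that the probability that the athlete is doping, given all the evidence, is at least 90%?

Prior odds = 0.083/0.917 = 83/917.
Bayes factor of the evidence already in hand = 3.6.
Odds after that evidence = (83/917) × 3.6 = 1494/4585.
Target odds = 0.9/0.1 = 9.
Need 3.5ⁿ ≥ 9 ÷ (1494/4585) = 4585/166.
3.5² = 12.25 falls short of 4585/166 but 3.5³ = 42.875 reaches it, so n = 3.

3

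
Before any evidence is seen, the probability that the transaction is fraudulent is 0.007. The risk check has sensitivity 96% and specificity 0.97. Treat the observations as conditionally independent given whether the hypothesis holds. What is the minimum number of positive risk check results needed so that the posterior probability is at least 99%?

3

Prior odds: 0.007 ÷ 0.993 = 7/993.
False-positive rate = 1 − 0.97 = 0.03; likelihood ratio of a positive = 0.96/0.03 = 32.
Target posterior odds = 0.99/0.01 = 99.
Need (7/993) × 32ⁿ ≥ 99, i.e. 32ⁿ ≥ 98307/7.
32² = 1024 falls short of 98307/7 but 32³ = 32768 reaches it, so n = 3.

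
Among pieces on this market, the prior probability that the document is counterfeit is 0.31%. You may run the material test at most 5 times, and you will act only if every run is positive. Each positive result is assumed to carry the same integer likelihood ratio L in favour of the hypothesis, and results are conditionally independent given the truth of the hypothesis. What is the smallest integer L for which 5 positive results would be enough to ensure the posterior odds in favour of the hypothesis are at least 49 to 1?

Prior odds = 0.0031/0.9969 = 31/9969.
Target odds = 49.
Need L⁵ ≥ 49 ÷ (31/9969) = 488481/31.
6⁵ = 7776 < 488481/31 ≤ 16807 = 7⁵, so L = 7.

7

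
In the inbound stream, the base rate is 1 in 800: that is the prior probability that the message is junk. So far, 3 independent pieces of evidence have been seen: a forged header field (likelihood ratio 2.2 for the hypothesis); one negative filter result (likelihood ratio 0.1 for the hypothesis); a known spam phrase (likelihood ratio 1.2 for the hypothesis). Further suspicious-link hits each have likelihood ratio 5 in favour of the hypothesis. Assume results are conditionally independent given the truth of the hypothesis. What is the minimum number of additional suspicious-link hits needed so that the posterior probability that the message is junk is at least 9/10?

Prior odds = 0.00125/0.99875 = 1/799.
Combined Bayes factor of the evidence already in hand = 2.2 × 0.1 × 1.2 = 0.264.
Odds after that evidence = (1/799) × 0.264 = 33/99875.
Target odds = 0.9/0.1 = 9.
Need 5ⁿ ≥ 9 ÷ (33/99875) = 299625/11.
5⁶ = 15625 falls short of 299625/11 but 5⁷ = 78125 reaches it, so n = 7.

7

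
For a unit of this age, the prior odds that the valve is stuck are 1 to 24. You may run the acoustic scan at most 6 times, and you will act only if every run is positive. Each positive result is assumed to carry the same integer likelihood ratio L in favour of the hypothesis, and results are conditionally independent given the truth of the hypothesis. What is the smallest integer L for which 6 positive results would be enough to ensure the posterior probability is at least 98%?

Prior odds = 1/24.
Target odds = 0.98/0.02 = 49.
Need L⁶ ≥ 49 ÷ (1/24) = 1176.
3⁶ = 729 < 1176 ≤ 4096 = 4⁶, so L = 4.

4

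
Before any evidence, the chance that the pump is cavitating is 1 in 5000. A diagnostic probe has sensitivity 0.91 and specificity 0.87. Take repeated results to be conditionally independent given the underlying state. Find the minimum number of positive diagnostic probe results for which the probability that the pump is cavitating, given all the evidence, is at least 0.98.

Prior odds = 0.0002/0.9998 = 1/4999.
False-positive rate = 1 − 0.87 = 0.13; likelihood ratio of a positive = 0.91/0.13 = 7.
Target posterior odds = 0.98/0.02 = 49.
Need (1/4999) × 7ⁿ ≥ 49, i.e. 7ⁿ ≥ 244951.
7⁶ = 117649 falls short of 244951 but 7⁷ = 823543 reaches it, so n = 7.

7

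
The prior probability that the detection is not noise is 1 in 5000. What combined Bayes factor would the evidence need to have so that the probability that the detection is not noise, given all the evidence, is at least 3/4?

Prior odds = 0.0002/0.9998 = 1/4999.
Target odds = 0.75/0.25 = 3.
Required Bayes factor = 3 ÷ (1/4999) = 14997.

14997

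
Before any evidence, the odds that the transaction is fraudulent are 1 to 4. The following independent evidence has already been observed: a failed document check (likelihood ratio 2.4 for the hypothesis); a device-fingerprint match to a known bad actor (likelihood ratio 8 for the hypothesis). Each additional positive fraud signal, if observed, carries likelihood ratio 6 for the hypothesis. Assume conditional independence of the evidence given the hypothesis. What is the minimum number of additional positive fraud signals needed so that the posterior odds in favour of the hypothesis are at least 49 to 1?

Prior odds = 0.25.
Combined Bayes factor of the evidence already in hand = 2.4 × 8 = 19.2.
Odds after that evidence = 0.25 × 19.2 = 4.8.
Target odds = 49.
Need 6ⁿ ≥ 49 ÷ 4.8 = 245/24.
6¹ = 6 falls short of 245/24 but 6² = 36 reaches it, so n = 2.

2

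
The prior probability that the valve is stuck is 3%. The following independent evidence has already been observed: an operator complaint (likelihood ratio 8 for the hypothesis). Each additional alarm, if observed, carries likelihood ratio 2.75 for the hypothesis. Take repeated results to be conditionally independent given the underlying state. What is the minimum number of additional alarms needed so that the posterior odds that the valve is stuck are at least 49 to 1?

6

Prior odds = 0.03/0.97 = 3/97.
Bayes factor of the evidence already in hand = 8.
Odds after that evidence = (3/97) × 8 = 24/97.
Target odds = 49.
Need 2.75ⁿ ≥ 49 ÷ (24/97) = 4753/24.
2.75⁵ = 161051/1024 falls short of 4753/24 but 2.75⁶ = 1771561/4096 reaches it, so n = 6.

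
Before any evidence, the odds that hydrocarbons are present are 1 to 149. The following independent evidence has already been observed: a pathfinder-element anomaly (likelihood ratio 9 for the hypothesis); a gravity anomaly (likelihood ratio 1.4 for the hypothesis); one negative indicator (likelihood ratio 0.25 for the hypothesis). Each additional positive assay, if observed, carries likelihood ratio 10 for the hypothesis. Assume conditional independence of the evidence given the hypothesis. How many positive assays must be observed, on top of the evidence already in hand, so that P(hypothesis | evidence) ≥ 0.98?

Prior odds = 1/149.
Combined Bayes factor of the evidence already in hand = 9 × 1.4 × 0.25 = 3.15.
Odds after that evidence = (1/149) × 3.15 = 63/2980.
Target odds = 0.98/0.02 = 49.
Need 10ⁿ ≥ 49 ÷ (63/2980) = 20860/9.
10³ = 1000 falls short of 20860/9 but 10⁴ = 10000 reaches it, so n = 4.

4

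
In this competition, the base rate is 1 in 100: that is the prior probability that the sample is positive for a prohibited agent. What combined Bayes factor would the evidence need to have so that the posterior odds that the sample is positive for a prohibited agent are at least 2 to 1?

Prior odds = 0.01/0.99 = 1/99.
Target odds = 2.
Required Bayes factor = 2 ÷ (1/99) = 198.

198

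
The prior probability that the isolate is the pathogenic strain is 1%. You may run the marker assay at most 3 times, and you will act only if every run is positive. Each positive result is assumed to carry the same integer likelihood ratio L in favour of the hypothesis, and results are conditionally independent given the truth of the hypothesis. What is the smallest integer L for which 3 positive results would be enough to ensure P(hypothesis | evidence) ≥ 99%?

Prior odds = 0.01/0.99 = 1/99.
Target odds = 0.99/0.01 = 99.
Need L³ ≥ 99 ÷ (1/99) = 9801.
21³ = 9261 < 9801 ≤ 10648 = 22³, so L = 22.

22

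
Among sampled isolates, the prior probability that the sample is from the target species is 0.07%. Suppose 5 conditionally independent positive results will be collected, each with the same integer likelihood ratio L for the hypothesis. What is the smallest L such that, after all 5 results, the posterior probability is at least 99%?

11

Prior odds = 0.0007/0.9993 = 7/9993.
Target odds = 0.99/0.01 = 99.
Need L⁵ ≥ 99 ÷ (7/9993) = 989307/7.
10⁵ = 100000 < 989307/7 ≤ 161051 = 11⁵, so L = 11.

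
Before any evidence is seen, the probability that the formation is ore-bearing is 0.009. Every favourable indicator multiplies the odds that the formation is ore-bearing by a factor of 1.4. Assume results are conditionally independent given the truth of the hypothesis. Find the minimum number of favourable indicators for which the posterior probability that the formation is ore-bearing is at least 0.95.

Prior odds = 0.009/0.991 = 9/991.
Likelihood ratio per favourable indicator = 1.4.
Target posterior odds = 0.95/0.05 = 19.
Require 1.4ⁿ ≥ 19 ÷ (9/991) = 18829/9.
1.4²² ≈1639.9 falls short of 18829/9 but 1.4²³ ≈2295.86 reaches it, so n = 23.

23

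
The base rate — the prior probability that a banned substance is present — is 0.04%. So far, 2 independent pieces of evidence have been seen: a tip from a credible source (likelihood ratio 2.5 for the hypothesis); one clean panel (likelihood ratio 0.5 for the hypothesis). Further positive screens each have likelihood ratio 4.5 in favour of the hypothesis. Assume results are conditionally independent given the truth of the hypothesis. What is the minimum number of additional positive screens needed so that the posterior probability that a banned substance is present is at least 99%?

Prior odds = 0.0004/0.9996 = 1/2499.
Combined Bayes factor of the evidence already in hand = 2.5 × 0.5 = 1.25.
Odds after that evidence = (1/2499) × 1.25 = 5/9996.
Target odds = 0.99/0.01 = 99.
Need 4.5ⁿ ≥ 99 ÷ (5/9996) = 197920.8.
4.5⁸ = 43046721/256 falls short of 197920.8 but 4.5⁹ = 387420489/512 reaches it, so n = 9.

9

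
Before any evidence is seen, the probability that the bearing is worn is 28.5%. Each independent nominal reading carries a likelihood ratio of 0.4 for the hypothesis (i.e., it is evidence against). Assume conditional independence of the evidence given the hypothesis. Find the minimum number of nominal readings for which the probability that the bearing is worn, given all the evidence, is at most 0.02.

4

Prior odds: 0.285 ÷ 0.715 = 57/143.
Likelihood ratio per nominal reading = 0.4.
Target odds: 0.02 ÷ 0.98 = 1/49.
Need (57/143) × 0.4ⁿ ≤ 1/49, i.e. 0.4ⁿ ≤ 143/2793.
0.4³ = 0.064 is still above 143/2793 but 0.4⁴ = 0.0256 is at or below it, so n = 4.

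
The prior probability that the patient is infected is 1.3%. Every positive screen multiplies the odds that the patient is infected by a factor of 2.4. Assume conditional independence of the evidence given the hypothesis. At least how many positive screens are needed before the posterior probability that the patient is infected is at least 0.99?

11

Prior odds = 0.013/0.987 = 13/987.
Likelihood ratio per positive screen = 2.4.
Target posterior odds = 0.99/0.01 = 99.
Need (13/987) × 2.4ⁿ ≥ 99, i.e. 2.4ⁿ ≥ 97713/13.
2.4¹⁰ ≈6340.34 falls short of 97713/13 but 2.4¹¹ ≈15216.8 reaches it, so n = 11.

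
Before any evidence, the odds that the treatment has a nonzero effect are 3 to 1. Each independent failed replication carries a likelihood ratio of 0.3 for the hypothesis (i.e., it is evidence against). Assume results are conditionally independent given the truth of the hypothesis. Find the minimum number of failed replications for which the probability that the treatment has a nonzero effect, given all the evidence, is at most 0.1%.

Prior odds = 3.
Likelihood ratio per failed replication = 0.3.
Target odds: 0.001 ÷ 0.999 = 1/999.
Need 3 × 0.3ⁿ ≤ 1/999, i.e. 0.3ⁿ ≤ 1/2997.
0.3⁶ = 729/1000000 is still above 1/2997 but 0.3⁷ = 2187/10000000 is at or below it, so n = 7.

7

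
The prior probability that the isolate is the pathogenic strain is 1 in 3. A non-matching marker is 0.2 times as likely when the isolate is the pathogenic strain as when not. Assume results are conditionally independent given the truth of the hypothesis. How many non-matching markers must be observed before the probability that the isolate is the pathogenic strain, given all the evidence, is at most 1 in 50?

Prior odds: (1/3) ÷ (2/3) = 0.5.
Likelihood ratio per non-matching marker = 0.2.
Target posterior odds = 0.02/0.98 = 1/49.
Require 0.2ⁿ ≤ 1/49 ÷ 0.5 = 2/49.
0.2¹ = 0.2 is still above 2/49 but 0.2² = 0.04 is at or below it, so n = 2.

2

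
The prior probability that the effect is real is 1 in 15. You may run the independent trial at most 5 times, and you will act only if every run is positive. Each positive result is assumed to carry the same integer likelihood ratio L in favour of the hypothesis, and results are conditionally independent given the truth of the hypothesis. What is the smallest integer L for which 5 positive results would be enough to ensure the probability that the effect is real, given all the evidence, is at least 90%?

3

Prior odds = (1/15)/(14/15) = 1/14.
Target odds = 0.9/0.1 = 9.
Need L⁵ ≥ 9 ÷ (1/14) = 126.
2⁵ = 32 < 126 ≤ 243 = 3⁵, so L = 3.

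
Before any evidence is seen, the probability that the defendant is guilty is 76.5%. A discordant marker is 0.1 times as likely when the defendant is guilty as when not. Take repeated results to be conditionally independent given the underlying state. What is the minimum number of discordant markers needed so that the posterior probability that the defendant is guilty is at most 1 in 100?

Prior odds: 0.765 ÷ 0.235 = 153/47.
Likelihood ratio per discordant marker = 0.1.
Target odds: 0.01 ÷ 0.99 = 1/99.
Need (153/47) × 0.1ⁿ ≤ 1/99, i.e. 0.1ⁿ ≤ 47/15147.
0.1² = 0.01 is still above 47/15147 but 0.1³ = 0.001 is at or below it, so n = 3.

3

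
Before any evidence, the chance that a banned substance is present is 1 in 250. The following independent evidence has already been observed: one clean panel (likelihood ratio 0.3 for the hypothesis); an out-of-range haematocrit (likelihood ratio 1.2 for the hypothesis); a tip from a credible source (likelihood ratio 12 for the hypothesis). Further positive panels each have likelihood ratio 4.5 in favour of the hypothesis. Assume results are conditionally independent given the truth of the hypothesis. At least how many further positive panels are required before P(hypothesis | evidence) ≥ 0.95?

Prior odds = 0.004/0.996 = 1/249.
Combined Bayes factor of the evidence already in hand = 0.3 × 1.2 × 12 = 4.32.
Odds after that evidence = (1/249) × 4.32 = 36/2075.
Target odds = 0.95/0.05 = 19.
Need 4.5ⁿ ≥ 19 ÷ (36/2075) = 39425/36.
4.5⁴ = 410.0625 falls short of 39425/36 but 4.5⁵ = 1845.28125 reaches it, so n = 5.

5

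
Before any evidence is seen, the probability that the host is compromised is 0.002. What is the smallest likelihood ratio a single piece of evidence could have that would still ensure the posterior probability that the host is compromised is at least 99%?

49401

Prior odds = 0.002/0.998 = 1/499.
Target odds = 0.99/0.01 = 99.
Required Bayes factor = 99 ÷ (1/499) = 49401.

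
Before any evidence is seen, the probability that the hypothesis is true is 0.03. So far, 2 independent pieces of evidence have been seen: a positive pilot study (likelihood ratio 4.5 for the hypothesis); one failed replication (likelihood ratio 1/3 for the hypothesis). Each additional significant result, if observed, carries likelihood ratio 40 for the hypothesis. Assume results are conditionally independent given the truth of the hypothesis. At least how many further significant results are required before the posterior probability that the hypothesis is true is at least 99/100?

3

Prior odds = 0.03/0.97 = 3/97.
Combined Bayes factor of the evidence already in hand = 4.5 × (1/3) = 1.5.
Odds after that evidence = (3/97) × 1.5 = 9/194.
Target odds = 0.99/0.01 = 99.
Need 40ⁿ ≥ 99 ÷ (9/194) = 2134.
40² = 1600 falls short of 2134 but 40³ = 64000 reaches it, so n = 3.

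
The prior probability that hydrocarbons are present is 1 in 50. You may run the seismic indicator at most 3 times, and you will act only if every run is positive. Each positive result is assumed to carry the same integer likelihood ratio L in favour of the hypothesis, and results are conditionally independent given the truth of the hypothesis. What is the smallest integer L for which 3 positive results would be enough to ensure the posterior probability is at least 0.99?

17

Prior odds = 0.02/0.98 = 1/49.
Target odds = 0.99/0.01 = 99.
Need L³ ≥ 99 ÷ (1/49) = 4851.
16³ = 4096 < 4851 ≤ 4913 = 17³, so L = 17.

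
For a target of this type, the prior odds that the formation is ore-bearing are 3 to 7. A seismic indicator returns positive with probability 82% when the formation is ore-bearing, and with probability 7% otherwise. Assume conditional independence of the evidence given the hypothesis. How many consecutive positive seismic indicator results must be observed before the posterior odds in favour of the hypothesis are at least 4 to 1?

1

Prior odds = 3/7.
Likelihood ratio of a positive result = 0.82/0.07 = 82/7.
Target odds = 4.
Require (82/7)ⁿ ≥ 4 ÷ (3/7) = 28/3.
(82/7)¹ = 82/7, which meets the required 28/3; so n = 1.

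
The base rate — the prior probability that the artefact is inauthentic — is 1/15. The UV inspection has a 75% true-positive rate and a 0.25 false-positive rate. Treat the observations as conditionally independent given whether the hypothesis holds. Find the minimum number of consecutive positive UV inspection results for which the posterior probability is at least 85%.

4

Prior odds: (1/15) ÷ (14/15) = 1/14.
Likelihood ratio of a positive result = 0.75/0.25 = 3.
Target posterior odds = 0.85/0.15 = 17/3.
Require 3ⁿ ≥ 17/3 ÷ (1/14) = 238/3.
3³ = 27 falls short of 238/3 but 3⁴ = 81 reaches it, so n = 4.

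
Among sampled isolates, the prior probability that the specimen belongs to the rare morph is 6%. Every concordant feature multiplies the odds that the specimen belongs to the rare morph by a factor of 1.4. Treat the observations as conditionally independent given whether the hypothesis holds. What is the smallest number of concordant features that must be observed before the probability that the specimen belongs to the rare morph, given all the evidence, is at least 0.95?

17

Prior odds: 0.06 ÷ 0.94 = 3/47.
Likelihood ratio per concordant feature = 1.4.
Target posterior odds = 0.95/0.05 = 19.
Need (3/47) × 1.4ⁿ ≥ 19, i.e. 1.4ⁿ ≥ 893/3.
1.4¹⁶ ≈217.795 falls short of 893/3 but 1.4¹⁷ ≈304.913 reaches it, so n = 17.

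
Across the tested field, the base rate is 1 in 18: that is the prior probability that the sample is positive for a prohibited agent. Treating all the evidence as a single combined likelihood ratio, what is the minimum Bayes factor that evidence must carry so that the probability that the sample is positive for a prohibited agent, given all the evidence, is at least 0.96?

Prior odds = (1/18)/(17/18) = 1/17.
Target odds = 0.96/0.04 = 24.
Required Bayes factor = 24 ÷ (1/17) = 408.

408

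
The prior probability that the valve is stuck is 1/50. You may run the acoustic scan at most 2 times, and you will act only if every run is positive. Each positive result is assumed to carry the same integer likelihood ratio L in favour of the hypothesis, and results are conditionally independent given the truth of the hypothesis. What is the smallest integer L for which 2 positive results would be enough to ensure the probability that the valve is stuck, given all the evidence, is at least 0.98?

49

Prior odds = 0.02/0.98 = 1/49.
Target odds = 0.98/0.02 = 49.
Need L² ≥ 49 ÷ (1/49) = 2401.
48² = 2304 < 2401 ≤ 2401 = 49², so L = 49.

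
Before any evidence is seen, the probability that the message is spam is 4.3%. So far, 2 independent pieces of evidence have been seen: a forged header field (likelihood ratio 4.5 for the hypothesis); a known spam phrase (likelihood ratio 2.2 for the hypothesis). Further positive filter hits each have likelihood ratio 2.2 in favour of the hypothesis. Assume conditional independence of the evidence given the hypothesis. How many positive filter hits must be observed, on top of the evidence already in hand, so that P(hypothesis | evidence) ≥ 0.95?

Prior odds = 0.043/0.957 = 43/957.
Combined Bayes factor of the evidence already in hand = 4.5 × 2.2 = 9.9.
Odds after that evidence = (43/957) × 9.9 = 129/290.
Target odds = 0.95/0.05 = 19.
Need 2.2ⁿ ≥ 19 ÷ (129/290) = 5510/129.
2.2⁴ = 23.4256 falls short of 5510/129 but 2.2⁵ = 51.53632 reaches it, so n = 5.

5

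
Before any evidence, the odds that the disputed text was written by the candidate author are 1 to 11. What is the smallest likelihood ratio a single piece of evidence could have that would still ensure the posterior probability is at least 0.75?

33

Prior odds = 1/11.
Target odds = 0.75/0.25 = 3.
Required Bayes factor = 3 ÷ (1/11) = 33.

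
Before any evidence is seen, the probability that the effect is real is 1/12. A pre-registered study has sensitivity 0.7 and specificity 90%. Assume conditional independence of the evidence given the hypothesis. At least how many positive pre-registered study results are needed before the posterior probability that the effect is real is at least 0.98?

4

Prior odds: (1/12) ÷ (11/12) = 1/11.
False-positive rate = 1 − 0.9 = 0.1; likelihood ratio of a positive = 0.7/0.1 = 7.
Target odds: 0.98 ÷ 0.02 = 49.
Need (1/11) × 7ⁿ ≥ 49, i.e. 7ⁿ ≥ 539.
7³ = 343 falls short of 539 but 7⁴ = 2401 reaches it, so n = 4.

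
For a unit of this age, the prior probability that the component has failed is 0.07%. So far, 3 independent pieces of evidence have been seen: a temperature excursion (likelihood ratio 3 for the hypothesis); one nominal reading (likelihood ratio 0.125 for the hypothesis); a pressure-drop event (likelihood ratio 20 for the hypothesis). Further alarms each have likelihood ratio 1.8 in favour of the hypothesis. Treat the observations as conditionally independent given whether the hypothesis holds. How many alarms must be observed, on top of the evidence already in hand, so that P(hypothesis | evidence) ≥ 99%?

Prior odds = 0.0007/0.9993 = 7/9993.
Combined Bayes factor of the evidence already in hand = 3 × 0.125 × 20 = 7.5.
Odds after that evidence = (7/9993) × 7.5 = 35/6662.
Target odds = 0.99/0.01 = 99.
Need 1.8ⁿ ≥ 99 ÷ (35/6662) = 659538/35.
1.8¹⁶ ≈12144 falls short of 659538/35 but 1.8¹⁷ ≈21859.1 reaches it, so n = 17.

17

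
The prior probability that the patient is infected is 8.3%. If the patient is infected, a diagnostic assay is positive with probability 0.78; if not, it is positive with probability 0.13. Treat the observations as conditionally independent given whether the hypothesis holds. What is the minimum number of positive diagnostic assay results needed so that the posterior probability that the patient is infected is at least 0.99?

Prior odds: 0.083 ÷ 0.917 = 83/917.
Likelihood ratio of a positive = 0.78/0.13 = 6.
Target odds: 0.99 ÷ 0.01 = 99.
Need (83/917) × 6ⁿ ≥ 99, i.e. 6ⁿ ≥ 90783/83.
6³ = 216 falls short of 90783/83 but 6⁴ = 1296 reaches it, so n = 4.

4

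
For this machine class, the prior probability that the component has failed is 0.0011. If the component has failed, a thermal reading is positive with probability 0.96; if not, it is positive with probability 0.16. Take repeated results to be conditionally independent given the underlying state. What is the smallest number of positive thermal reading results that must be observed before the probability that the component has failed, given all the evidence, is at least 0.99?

Prior odds = 0.0011/0.9989 = 11/9989.
Likelihood ratio of a positive = 0.96/0.16 = 6.
Target odds: 0.99 ÷ 0.01 = 99.
Require 6ⁿ ≥ 99 ÷ (11/9989) = 89901.
6⁶ = 46656 falls short of 89901 but 6⁷ = 279936 reaches it, so n = 7.

7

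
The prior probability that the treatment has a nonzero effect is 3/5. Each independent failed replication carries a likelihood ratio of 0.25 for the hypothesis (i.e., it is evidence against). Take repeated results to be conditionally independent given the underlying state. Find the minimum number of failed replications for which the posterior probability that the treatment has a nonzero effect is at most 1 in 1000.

6

Prior odds: 0.6 ÷ 0.4 = 1.5.
Likelihood ratio per failed replication = 0.25.
Target odds: 0.001 ÷ 0.999 = 1/999.
Require 0.25ⁿ ≤ 1/999 ÷ 1.5 = 2/2997.
0.25⁵ = 1/1024 is still above 2/2997 but 0.25⁶ = 1/4096 is at or below it, so n = 6.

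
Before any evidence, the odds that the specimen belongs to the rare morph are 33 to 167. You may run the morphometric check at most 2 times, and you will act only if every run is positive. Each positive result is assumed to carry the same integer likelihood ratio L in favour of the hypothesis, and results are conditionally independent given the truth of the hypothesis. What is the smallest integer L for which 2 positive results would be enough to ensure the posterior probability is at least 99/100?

23

Prior odds = 33/167.
Target odds = 0.99/0.01 = 99.
Need L² ≥ 99 ÷ (33/167) = 501.
22² = 484 < 501 ≤ 529 = 23², so L = 23.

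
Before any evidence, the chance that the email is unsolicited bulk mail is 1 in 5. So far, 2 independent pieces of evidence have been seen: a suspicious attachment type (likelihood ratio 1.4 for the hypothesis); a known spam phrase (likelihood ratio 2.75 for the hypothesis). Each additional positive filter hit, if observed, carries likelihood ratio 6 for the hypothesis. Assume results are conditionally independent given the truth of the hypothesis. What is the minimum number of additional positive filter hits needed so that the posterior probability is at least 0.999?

Prior odds = 0.2/0.8 = 0.25.
Combined Bayes factor of the evidence already in hand = 1.4 × 2.75 = 3.85.
Odds after that evidence = 0.25 × 3.85 = 0.9625.
Target odds = 0.999/0.001 = 999.
Need 6ⁿ ≥ 999 ÷ 0.9625 = 79920/77.
6³ = 216 falls short of 79920/77 but 6⁴ = 1296 reaches it, so n = 4.

4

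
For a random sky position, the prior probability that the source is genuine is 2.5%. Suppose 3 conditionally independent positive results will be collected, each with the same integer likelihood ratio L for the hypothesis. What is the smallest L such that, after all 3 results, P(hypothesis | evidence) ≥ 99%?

16

Prior odds = 0.025/0.975 = 1/39.
Target odds = 0.99/0.01 = 99.
Need L³ ≥ 99 ÷ (1/39) = 3861.
15³ = 3375 < 3861 ≤ 4096 = 16³, so L = 16.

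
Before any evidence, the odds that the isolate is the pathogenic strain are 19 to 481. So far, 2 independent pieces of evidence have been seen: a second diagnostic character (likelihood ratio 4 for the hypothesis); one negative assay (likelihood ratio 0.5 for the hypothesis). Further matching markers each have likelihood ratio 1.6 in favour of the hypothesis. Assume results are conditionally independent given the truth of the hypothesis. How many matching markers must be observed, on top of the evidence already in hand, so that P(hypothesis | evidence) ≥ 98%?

Prior odds = 19/481.
Combined Bayes factor of the evidence already in hand = 4 × 0.5 = 2.
Odds after that evidence = (19/481) × 2 = 38/481.
Target odds = 0.98/0.02 = 49.
Need 1.6ⁿ ≥ 49 ÷ (38/481) = 23569/38.
1.6¹³ ≈450.36 falls short of 23569/38 but 1.6¹⁴ ≈720.576 reaches it, so n = 14.

14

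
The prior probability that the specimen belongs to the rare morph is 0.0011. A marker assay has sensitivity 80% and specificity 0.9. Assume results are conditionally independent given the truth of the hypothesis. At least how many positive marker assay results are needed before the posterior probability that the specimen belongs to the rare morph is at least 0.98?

Prior odds: 0.0011 ÷ 0.9989 = 11/9989.
False-positive rate = 1 − 0.9 = 0.1; likelihood ratio of a positive = 0.8/0.1 = 8.
Target posterior odds = 0.98/0.02 = 49.
Need (11/9989) × 8ⁿ ≥ 49, i.e. 8ⁿ ≥ 489461/11.
8⁵ = 32768 falls short of 489461/11 but 8⁶ = 262144 reaches it, so n = 6.

6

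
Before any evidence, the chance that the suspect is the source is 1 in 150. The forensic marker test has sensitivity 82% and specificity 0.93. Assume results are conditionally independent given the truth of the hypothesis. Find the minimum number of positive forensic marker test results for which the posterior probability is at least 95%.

Prior odds = (1/150)/(149/150) = 1/149.
False-positive rate = 1 − 0.93 = 0.07; likelihood ratio of a positive = 0.82/0.07 = 82/7.
Target odds: 0.95 ÷ 0.05 = 19.
Require (82/7)ⁿ ≥ 19 ÷ (1/149) = 2831.
(82/7)³ = 551368/343 falls short of 2831 but (82/7)⁴ = 45212176/2401 reaches it, so n = 4.

4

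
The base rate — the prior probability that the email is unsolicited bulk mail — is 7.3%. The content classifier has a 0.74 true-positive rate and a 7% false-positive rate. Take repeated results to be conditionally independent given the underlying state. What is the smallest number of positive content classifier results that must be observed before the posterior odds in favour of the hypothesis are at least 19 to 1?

Prior odds: 0.073 ÷ 0.927 = 73/927.
Likelihood ratio of a positive result = 0.74/0.07 = 74/7.
Target odds = 19.
Need (73/927) × (74/7)ⁿ ≥ 19, i.e. (74/7)ⁿ ≥ 17613/73.
(74/7)² = 5476/49 falls short of 17613/73 but (74/7)³ = 405224/343 reaches it, so n = 3.

3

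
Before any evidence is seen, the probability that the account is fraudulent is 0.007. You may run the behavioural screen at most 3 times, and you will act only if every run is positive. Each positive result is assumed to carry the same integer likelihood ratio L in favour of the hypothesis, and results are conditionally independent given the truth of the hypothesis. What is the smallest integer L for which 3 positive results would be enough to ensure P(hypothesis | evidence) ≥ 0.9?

Prior odds = 0.007/0.993 = 7/993.
Target odds = 0.9/0.1 = 9.
Need L³ ≥ 9 ÷ (7/993) = 8937/7.
10³ = 1000 < 8937/7 ≤ 1331 = 11³, so L = 11.

11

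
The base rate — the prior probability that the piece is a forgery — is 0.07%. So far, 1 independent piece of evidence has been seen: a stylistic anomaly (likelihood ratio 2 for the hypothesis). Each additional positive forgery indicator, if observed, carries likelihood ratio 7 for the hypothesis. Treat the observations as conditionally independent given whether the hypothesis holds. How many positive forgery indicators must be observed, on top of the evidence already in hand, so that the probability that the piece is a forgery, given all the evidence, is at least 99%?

6

Prior odds = 0.0007/0.9993 = 7/9993.
Bayes factor of the evidence already in hand = 2.
Odds after that evidence = (7/9993) × 2 = 14/9993.
Target odds = 0.99/0.01 = 99.
Need 7ⁿ ≥ 99 ÷ (14/9993) = 989307/14.
7⁵ = 16807 falls short of 989307/14 but 7⁶ = 117649 reaches it, so n = 6.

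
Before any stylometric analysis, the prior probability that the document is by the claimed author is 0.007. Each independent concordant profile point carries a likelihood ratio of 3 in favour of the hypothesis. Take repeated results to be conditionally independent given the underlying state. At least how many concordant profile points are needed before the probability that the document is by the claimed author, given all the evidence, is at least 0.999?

11

Prior odds: 0.007 ÷ 0.993 = 7/993.
Likelihood ratio per concordant profile point = 3.
Target posterior odds = 0.999/0.001 = 999.
Need (7/993) × 3ⁿ ≥ 999, i.e. 3ⁿ ≥ 992007/7.
3¹⁰ = 59049 falls short of 992007/7 but 3¹¹ = 177147 reaches it, so n = 11.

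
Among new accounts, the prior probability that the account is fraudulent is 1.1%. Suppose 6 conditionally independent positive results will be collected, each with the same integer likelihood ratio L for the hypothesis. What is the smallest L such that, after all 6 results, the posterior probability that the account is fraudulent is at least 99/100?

5

Prior odds = 0.011/0.989 = 11/989.
Target odds = 0.99/0.01 = 99.
Need L⁶ ≥ 99 ÷ (11/989) = 8901.
4⁶ = 4096 < 8901 ≤ 15625 = 5⁶, so L = 5.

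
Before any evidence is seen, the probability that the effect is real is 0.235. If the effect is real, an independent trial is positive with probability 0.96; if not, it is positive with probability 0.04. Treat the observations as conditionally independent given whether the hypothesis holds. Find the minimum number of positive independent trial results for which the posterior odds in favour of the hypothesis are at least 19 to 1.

Prior odds = 0.235/0.765 = 47/153.
Likelihood ratio of a positive = 0.96/0.04 = 24.
Target odds = 19.
Require 24ⁿ ≥ 19 ÷ (47/153) = 2907/47.
24¹ = 24 falls short of 2907/47 but 24² = 576 reaches it, so n = 2.

2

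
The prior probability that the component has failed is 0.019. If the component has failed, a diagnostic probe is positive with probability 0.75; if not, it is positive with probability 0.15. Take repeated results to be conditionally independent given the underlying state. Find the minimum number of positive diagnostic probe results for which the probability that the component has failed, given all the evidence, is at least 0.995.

6

Prior odds = 0.019/0.981 = 19/981.
Likelihood ratio of a positive = 0.75/0.15 = 5.
Target odds: 0.995 ÷ 0.005 = 199.
Require 5ⁿ ≥ 199 ÷ (19/981) = 195219/19.
5⁵ = 3125 falls short of 195219/19 but 5⁶ = 15625 reaches it, so n = 6.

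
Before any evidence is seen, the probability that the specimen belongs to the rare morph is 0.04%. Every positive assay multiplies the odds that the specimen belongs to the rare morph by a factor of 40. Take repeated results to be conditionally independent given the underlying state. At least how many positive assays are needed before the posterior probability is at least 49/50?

Prior odds = 0.0004/0.9996 = 1/2499.
Likelihood ratio per positive assay = 40.
Target posterior odds = 0.98/0.02 = 49.
Require 40ⁿ ≥ 49 ÷ (1/2499) = 122451.
40³ = 64000 falls short of 122451 but 40⁴ = 2560000 reaches it, so n = 4.

4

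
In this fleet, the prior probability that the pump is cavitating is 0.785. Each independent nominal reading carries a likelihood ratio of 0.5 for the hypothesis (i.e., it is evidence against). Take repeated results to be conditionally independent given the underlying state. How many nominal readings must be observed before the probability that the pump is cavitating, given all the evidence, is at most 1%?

9

Prior odds = 0.785/0.215 = 157/43.
Likelihood ratio per nominal reading = 0.5.
Target odds: 0.01 ÷ 0.99 = 1/99.
Need (157/43) × 0.5ⁿ ≤ 1/99, i.e. 0.5ⁿ ≤ 43/15543.
0.5⁸ = 0.00390625 is still above 43/15543 but 0.5⁹ = 0.001953125 is at or below it, so n = 9.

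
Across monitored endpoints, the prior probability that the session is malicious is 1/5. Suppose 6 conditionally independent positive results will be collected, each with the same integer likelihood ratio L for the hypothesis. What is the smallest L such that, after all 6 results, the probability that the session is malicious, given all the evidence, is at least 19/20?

3

Prior odds = 0.2/0.8 = 0.25.
Target odds = 0.95/0.05 = 19.
Need L⁶ ≥ 19 ÷ 0.25 = 76.
2⁶ = 64 < 76 ≤ 729 = 3⁶, so L = 3.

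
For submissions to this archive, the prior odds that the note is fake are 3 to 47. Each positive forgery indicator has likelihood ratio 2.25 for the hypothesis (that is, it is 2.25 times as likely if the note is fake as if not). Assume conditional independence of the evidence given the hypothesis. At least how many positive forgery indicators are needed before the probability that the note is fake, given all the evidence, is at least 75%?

Prior odds = 3/47.
Likelihood ratio per positive forgery indicator = 2.25.
Target odds: 0.75 ÷ 0.25 = 3.
Need (3/47) × 2.25ⁿ ≥ 3, i.e. 2.25ⁿ ≥ 47.
2.25⁴ = 25.62890625 falls short of 47 but 2.25⁵ = 59049/1024 reaches it, so n = 5.

5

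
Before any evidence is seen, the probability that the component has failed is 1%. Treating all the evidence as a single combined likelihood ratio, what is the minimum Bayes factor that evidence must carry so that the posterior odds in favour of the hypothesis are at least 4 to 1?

Prior odds = 0.01/0.99 = 1/99.
Target odds = 4.
Required Bayes factor = 4 ÷ (1/99) = 396.

396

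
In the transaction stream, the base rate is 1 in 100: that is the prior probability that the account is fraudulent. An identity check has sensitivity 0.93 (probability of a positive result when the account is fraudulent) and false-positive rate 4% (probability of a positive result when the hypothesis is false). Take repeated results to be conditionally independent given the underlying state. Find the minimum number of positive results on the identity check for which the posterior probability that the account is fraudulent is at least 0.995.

4

Prior odds = 0.01/0.99 = 1/99.
Likelihood ratio of a positive result = 0.93/0.04 = 23.25.
Target odds: 0.995 ÷ 0.005 = 199.
Need (1/99) × 23.25ⁿ ≥ 199, i.e. 23.25ⁿ ≥ 19701.
23.25³ = 804357/64 falls short of 19701 but 23.25⁴ = 74805201/256 reaches it, so n = 4.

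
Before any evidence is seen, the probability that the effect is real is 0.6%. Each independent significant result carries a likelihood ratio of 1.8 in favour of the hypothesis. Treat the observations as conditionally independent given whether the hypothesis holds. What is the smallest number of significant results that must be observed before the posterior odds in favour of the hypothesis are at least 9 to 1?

13

Prior odds: 0.006 ÷ 0.994 = 3/497.
Likelihood ratio per significant result = 1.8.
Target odds = 9.
Require 1.8ⁿ ≥ 9 ÷ (3/497) = 1491.
1.8¹² ≈1156.83 falls short of 1491 but 1.8¹³ ≈2082.3 reaches it, so n = 13.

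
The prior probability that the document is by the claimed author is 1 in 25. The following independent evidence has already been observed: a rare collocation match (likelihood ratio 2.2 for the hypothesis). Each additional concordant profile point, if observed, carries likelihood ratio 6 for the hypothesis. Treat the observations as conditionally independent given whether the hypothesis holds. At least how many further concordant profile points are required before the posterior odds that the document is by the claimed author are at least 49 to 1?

Prior odds = 0.04/0.96 = 1/24.
Bayes factor of the evidence already in hand = 2.2.
Odds after that evidence = (1/24) × 2.2 = 11/120.
Target odds = 49.
Need 6ⁿ ≥ 49 ÷ (11/120) = 5880/11.
6³ = 216 falls short of 5880/11 but 6⁴ = 1296 reaches it, so n = 4.

4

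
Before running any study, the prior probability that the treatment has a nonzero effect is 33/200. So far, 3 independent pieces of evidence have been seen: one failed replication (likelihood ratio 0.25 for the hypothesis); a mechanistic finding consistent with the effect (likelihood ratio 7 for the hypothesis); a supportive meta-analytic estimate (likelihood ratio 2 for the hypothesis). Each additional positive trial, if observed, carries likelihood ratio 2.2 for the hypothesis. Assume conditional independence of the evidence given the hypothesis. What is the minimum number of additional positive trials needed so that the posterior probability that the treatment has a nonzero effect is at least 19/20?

5

Prior odds = 0.165/0.835 = 33/167.
Combined Bayes factor of the evidence already in hand = 0.25 × 7 × 2 = 3.5.
Odds after that evidence = (33/167) × 3.5 = 231/334.
Target odds = 0.95/0.05 = 19.
Need 2.2ⁿ ≥ 19 ÷ (231/334) = 6346/231.
2.2⁴ = 23.4256 falls short of 6346/231 but 2.2⁵ = 51.53632 reaches it, so n = 5.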